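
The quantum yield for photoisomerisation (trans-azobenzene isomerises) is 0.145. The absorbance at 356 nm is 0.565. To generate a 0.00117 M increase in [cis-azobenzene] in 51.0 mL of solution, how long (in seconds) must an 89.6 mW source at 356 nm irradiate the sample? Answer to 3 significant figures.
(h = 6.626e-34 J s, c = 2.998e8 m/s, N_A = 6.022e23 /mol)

t ≈ 2120 s

Product: (0.00117 M)(0.051 L) = 5.967e-5 mol.
Photons that must be absorbed: 5.967e-5 / 0.145 = 4.115e-4 mol.
Fraction absorbed: 1 − 10^(−0.565) = 0.7277.
Incident photons needed: 4.115e-4 / 0.7277 = 5.655e-4 mol.
Photon energy: hc/λ = 5.580e-19 J; per mole, 3.360e5 J mol⁻¹.
Energy required: 5.655e-4 × 3.360e5 = 190.0 J.
Time: 190.0 J / 0.0896 W = 2120 s.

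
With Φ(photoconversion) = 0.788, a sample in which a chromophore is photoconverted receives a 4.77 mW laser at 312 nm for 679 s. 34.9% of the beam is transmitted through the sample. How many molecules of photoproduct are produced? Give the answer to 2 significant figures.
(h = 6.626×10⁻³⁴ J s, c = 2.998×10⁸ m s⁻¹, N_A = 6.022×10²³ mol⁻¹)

Photon energy at 312 nm: hc/λ = (6.626×10⁻³⁴)(2.998×10⁸)/(312×10⁻⁹) = 6.367×10⁻¹⁹ J.
Energy delivered: (4.77 mW)(679 s) = 3.239 J.
Photons incident: 3.239 / 6.367×10⁻¹⁹ = 5.087×10¹⁸, i.e. 5.087×10¹⁸/6.022×10²³ = 8.447×10⁻⁶ mol.
Fraction absorbed: 1 − 34.9/100 = 0.6510.
Photons absorbed: 0.6510 × 8.447×10⁻⁶ = 5.499×10⁻⁶ mol.
Product: Φ × n_abs = 0.788 × 5.499×10⁻⁶ = 4.333×10⁻⁶ mol.
As a count: 4.333×10⁻⁶ × 6.022×10²³ = 2.6×10¹⁸.

2.6×10¹⁸ molecules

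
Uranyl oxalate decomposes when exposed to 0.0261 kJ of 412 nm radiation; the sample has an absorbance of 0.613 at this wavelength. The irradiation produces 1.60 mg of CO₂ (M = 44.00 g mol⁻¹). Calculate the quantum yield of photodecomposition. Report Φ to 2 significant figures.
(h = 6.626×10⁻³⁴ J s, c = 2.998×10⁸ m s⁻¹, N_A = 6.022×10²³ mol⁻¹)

Product: 1.60 mg / 44.00 g mol⁻¹ = 3.636×10⁻⁵ mol.
Photon energy at 412 nm: hc/λ = (6.626×10⁻³⁴)(2.998×10⁸)/(412×10⁻⁹) = 4.822×10⁻¹⁹ J.
Incident energy: 0.0261 kJ = 26.1 J.
Photons incident: 26.1 / 4.822×10⁻¹⁹ = 5.413×10¹⁹, i.e. 5.413×10¹⁹/6.022×10²³ = 8.989×10⁻⁵ mol.
Fraction absorbed: 1 − 10^(−0.613) = 0.7562.
Photons absorbed: 0.7562 × 8.989×10⁻⁵ = 6.797×10⁻⁵ mol.
Φ = 3.636×10⁻⁵ mol / 6.797×10⁻⁵ mol photons = 0.53.

Φ = 0.53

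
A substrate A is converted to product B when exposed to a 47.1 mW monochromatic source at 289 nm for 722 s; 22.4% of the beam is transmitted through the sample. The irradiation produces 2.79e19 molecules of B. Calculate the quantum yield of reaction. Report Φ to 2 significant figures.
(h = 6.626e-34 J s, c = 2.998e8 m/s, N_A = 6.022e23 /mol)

Product: 2.79e19 / 6.022e23 = 4.633e-5 mol.
Photon energy at 289 nm: hc/λ = (6.626e-34)(2.998e8)/(289e-9) = 6.874e-19 J.
Energy delivered: (47.1 mW)(722 s) = 34.01 J.
Photons incident: 34.01 / 6.874e-19 = 4.948e19, i.e. 4.948e19/6.022e23 = 8.217e-5 mol.
Fraction absorbed: 1 − 22.4/100 = 0.7760.
Photons absorbed: 0.7760 × 8.217e-5 = 6.376e-5 mol.
Φ = 4.633e-5 mol / 6.376e-5 mol photons = 0.73.

Φ = 0.73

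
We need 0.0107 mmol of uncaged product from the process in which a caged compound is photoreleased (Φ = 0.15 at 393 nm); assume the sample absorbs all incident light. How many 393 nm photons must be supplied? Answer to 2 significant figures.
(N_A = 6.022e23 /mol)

4.3e19 photons

Product: 0.0107 mmol = 1.07e-5 mol.
Photons that must be absorbed: 1.07e-5 / 0.15 = 7.133e-5 mol.
Photon count: 7.133e-5 × 6.022e23 = 4.3e19.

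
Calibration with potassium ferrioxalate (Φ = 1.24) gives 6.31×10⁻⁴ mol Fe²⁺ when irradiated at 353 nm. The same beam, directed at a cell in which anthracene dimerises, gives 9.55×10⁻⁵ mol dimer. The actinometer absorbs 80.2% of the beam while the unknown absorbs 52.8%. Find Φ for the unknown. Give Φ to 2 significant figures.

Φ = 0.29

Photons absorbed by the actinometer: 6.31×10⁻⁴ / 1.24 = 5.089×10⁻⁴ mol.
Incident flux: 5.089×10⁻⁴ / 0.802 = 6.345×10⁻⁴ einstein.
Absorbed by unknown: 0.528 × 6.345×10⁻⁴ = 3.350×10⁻⁴ mol.
Φ(unknown) = 9.55×10⁻⁵ / 3.350×10⁻⁴ = 0.29.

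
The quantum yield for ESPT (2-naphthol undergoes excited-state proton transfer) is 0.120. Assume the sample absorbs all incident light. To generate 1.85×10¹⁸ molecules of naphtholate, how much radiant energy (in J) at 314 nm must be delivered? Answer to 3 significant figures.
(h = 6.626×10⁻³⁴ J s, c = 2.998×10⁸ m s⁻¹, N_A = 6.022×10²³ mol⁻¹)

Product: 1.85×10¹⁸ / 6.022×10²³ = 3.072×10⁻⁶ mol.
Photons that must be absorbed: 3.072×10⁻⁶ / 0.120 = 2.560×10⁻⁵ mol.
Photon energy: hc/λ = 6.326×10⁻¹⁹ J; per mole, 3.810×10⁵ J mol⁻¹.
Energy required: 2.560×10⁻⁵ × 3.810×10⁵ = 9.75 J.

9.75 J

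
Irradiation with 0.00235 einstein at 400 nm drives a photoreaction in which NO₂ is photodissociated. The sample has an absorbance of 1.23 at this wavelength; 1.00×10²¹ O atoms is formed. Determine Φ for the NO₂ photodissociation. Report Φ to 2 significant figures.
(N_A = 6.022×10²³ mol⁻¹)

Product: 1.00×10²¹ / 6.022×10²³ = 0.001661 mol.
Fraction absorbed: 1 − 10^(−1.23) = 0.9411.
Photons absorbed: 0.9411 × 0.00235 = 0.002212 mol.
Φ = 0.001661 mol / 0.002212 mol photons = 0.75.

Φ = 0.75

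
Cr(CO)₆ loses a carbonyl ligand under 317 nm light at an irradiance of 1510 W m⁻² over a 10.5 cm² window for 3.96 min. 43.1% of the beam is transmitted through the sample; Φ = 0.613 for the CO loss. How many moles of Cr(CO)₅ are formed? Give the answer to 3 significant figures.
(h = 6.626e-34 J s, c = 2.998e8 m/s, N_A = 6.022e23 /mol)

3.48e-4 mol

Photon energy at 317 nm: hc/λ = (6.626e-34)(2.998e8)/(317e-9) = 6.266e-19 J.
Energy delivered: (1510 W m⁻²)(10.5e-4 m²)(237.6 s) = 376.7 J.
Photons incident: 376.7 / 6.266e-19 = 6.012e20, i.e. 6.012e20/6.022e23 = 9.983e-4 mol.
Fraction absorbed: 1 − 43.1/100 = 0.5690.
Photons absorbed: 0.5690 × 9.983e-4 = 5.680e-4 mol.
Product: Φ × n_abs = 0.613 × 5.680e-4 = 3.482e-4 mol.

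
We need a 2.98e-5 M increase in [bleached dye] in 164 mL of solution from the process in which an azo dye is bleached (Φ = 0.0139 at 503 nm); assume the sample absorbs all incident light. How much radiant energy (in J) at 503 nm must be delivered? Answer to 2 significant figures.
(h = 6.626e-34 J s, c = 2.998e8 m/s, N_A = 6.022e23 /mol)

84 J

Product: (2.98e-5 M)(0.164 L) = 4.887e-6 mol.
Photons that must be absorbed: 4.887e-6 / 0.0139 = 3.516e-4 mol.
Photon energy: hc/λ = 3.949e-19 J; per mole, 2.378e5 J mol⁻¹.
Energy required: 3.516e-4 × 2.378e5 = 84 J.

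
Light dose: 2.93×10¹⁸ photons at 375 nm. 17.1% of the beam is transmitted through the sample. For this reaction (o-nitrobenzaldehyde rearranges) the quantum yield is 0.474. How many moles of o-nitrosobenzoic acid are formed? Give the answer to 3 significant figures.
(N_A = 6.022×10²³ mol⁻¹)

Moles of photons: 2.93×10¹⁸ / 6.022×10²³ = 4.865×10⁻⁶ mol.
Fraction absorbed: 1 − 17.1/100 = 0.8290.
Photons absorbed: 0.8290 × 4.865×10⁻⁶ = 4.033×10⁻⁶ mol.
Product: Φ × n_abs = 0.474 × 4.033×10⁻⁶ = 1.912×10⁻⁶ mol.

1.91×10⁻⁶ mol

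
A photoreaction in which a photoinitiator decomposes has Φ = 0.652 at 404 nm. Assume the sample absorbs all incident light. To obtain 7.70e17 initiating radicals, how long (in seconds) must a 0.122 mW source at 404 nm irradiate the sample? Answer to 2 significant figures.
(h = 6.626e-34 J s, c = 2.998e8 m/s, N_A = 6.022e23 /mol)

t ≈ 4800 s

Product: 7.70e17 / 6.022e23 = 1.279e-6 mol.
Photons that must be absorbed: 1.279e-6 / 0.652 = 1.962e-6 mol.
Photon energy: hc/λ = 4.917e-19 J; per mole, 2.961e5 J mol⁻¹.
Energy required: 1.962e-6 × 2.961e5 = 0.5809 J.
Time: 0.5809 J / 0.000122 W = 4800 s.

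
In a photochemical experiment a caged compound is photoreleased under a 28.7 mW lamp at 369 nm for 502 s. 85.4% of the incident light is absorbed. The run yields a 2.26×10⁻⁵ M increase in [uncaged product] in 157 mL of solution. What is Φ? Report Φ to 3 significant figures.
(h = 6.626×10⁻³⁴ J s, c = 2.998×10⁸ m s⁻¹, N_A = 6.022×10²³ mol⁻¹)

Product: (2.26×10⁻⁵ M)(0.157 L) = 3.548×10⁻⁶ mol.
Photon energy at 369 nm: hc/λ = (6.626×10⁻³⁴)(2.998×10⁸)/(369×10⁻⁹) = 5.383×10⁻¹⁹ J.
Energy delivered: (28.7 mW)(502 s) = 14.41 J.
Photons incident: 14.41 / 5.383×10⁻¹⁹ = 2.677×10¹⁹, i.e. 2.677×10¹⁹/6.022×10²³ = 4.445×10⁻⁵ mol.
Photons absorbed: 0.854 × 4.445×10⁻⁵ = 3.796×10⁻⁵ mol.
Φ = 3.548×10⁻⁶ mol / 3.796×10⁻⁵ mol photons = 0.0935.

Φ = 0.0935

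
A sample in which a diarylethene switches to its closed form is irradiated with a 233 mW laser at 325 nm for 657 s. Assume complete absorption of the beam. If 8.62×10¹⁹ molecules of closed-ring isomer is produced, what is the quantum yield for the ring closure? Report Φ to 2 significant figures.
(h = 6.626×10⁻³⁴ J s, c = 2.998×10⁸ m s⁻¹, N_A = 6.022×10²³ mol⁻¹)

Product: 8.62×10¹⁹ / 6.022×10²³ = 1.431×10⁻⁴ mol.
Photon energy at 325 nm: hc/λ = (6.626×10⁻³⁴)(2.998×10⁸)/(325×10⁻⁹) = 6.112×10⁻¹⁹ J.
Energy delivered: (233 mW)(657 s) = 153.1 J.
Photons incident: 153.1 / 6.112×10⁻¹⁹ = 2.505×10²⁰, i.e. 2.505×10²⁰/6.022×10²³ = 4.160×10⁻⁴ mol.
Φ = 1.431×10⁻⁴ mol / 4.160×10⁻⁴ mol photons = 0.34.

Φ = 0.34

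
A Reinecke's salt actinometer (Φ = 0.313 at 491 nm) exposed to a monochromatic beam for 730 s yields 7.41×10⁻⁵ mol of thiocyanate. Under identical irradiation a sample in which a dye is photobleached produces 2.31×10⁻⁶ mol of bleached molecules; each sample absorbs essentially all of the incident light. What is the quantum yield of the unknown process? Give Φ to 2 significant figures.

Photons absorbed by the actinometer: 7.41×10⁻⁵ / 0.313 = 2.367×10⁻⁴ mol.
Φ(unknown) = 2.31×10⁻⁶ / 2.367×10⁻⁴ = 0.0098.

Φ = 0.0098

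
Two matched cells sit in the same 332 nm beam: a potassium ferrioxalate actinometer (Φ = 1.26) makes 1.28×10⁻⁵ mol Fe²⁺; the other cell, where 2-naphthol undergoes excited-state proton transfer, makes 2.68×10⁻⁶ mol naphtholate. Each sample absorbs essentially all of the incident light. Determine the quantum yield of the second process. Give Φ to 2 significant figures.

Φ = 0.26

Photons absorbed by the actinometer: 1.28×10⁻⁵ / 1.26 = 1.016×10⁻⁵ mol.
Φ(unknown) = 2.68×10⁻⁶ / 1.016×10⁻⁵ = 0.26.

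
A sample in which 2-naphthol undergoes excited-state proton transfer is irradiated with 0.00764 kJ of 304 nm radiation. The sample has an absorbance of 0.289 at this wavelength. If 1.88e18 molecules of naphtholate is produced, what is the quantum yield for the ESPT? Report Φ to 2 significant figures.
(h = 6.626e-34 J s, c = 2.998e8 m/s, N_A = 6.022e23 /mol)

Product: 1.88e18 / 6.022e23 = 3.122e-6 mol.
Photon energy at 304 nm: hc/λ = (6.626e-34)(2.998e8)/(304e-9) = 6.534e-19 J.
Incident energy: 0.00764 kJ = 7.64 J.
Photons incident: 7.64 / 6.534e-19 = 1.169e19, i.e. 1.169e19/6.022e23 = 1.941e-5 mol.
Fraction absorbed: 1 − 10^(−0.289) = 0.4860.
Photons absorbed: 0.4860 × 1.941e-5 = 9.433e-6 mol.
Φ = 3.122e-6 mol / 9.433e-6 mol photons = 0.33.

Φ = 0.33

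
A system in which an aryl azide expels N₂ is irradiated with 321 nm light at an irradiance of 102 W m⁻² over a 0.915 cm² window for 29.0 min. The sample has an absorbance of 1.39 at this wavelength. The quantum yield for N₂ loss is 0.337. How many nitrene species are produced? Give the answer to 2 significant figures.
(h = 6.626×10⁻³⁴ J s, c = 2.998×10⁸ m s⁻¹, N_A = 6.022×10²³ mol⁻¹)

8.5×10¹⁸ species

Photon energy at 321 nm: hc/λ = (6.626×10⁻³⁴)(2.998×10⁸)/(321×10⁻⁹) = 6.188×10⁻¹⁹ J.
Energy delivered: (102 W m⁻²)(0.915×10⁻⁴ m²)(1740 s) = 16.24 J.
Photons incident: 16.24 / 6.188×10⁻¹⁹ = 2.624×10¹⁹, i.e. 2.624×10¹⁹/6.022×10²³ = 4.357×10⁻⁵ mol.
Fraction absorbed: 1 − 10^(−1.39) = 0.9593.
Photons absorbed: 0.9593 × 4.357×10⁻⁵ = 4.180×10⁻⁵ mol.
Product: Φ × n_abs = 0.337 × 4.180×10⁻⁵ = 1.409×10⁻⁵ mol.
As a count: 1.409×10⁻⁵ × 6.022×10²³ = 8.5×10¹⁸.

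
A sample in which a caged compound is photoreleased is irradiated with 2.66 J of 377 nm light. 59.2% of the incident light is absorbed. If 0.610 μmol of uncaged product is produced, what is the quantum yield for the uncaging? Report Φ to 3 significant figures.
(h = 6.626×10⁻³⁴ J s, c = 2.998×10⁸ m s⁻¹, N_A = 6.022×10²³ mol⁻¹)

Φ = 0.123

Product: 0.610 μmol = 6.10×10⁻⁷ mol.
Photon energy at 377 nm: hc/λ = (6.626×10⁻³⁴)(2.998×10⁸)/(377×10⁻⁹) = 5.269×10⁻¹⁹ J.
Photons incident: 2.66 / 5.269×10⁻¹⁹ = 5.048×10¹⁸, i.e. 5.048×10¹⁸/6.022×10²³ = 8.383×10⁻⁶ mol.
Photons absorbed: 0.592 × 8.383×10⁻⁶ = 4.963×10⁻⁶ mol.
Φ = 6.10×10⁻⁷ mol / 4.963×10⁻⁶ mol photons = 0.123.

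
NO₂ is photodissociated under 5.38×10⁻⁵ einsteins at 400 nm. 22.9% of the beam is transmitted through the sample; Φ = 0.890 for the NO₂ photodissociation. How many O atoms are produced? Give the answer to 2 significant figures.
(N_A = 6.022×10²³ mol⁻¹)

Fraction absorbed: 1 − 22.9/100 = 0.7710.
Photons absorbed: 0.7710 × 5.38×10⁻⁵ = 4.148×10⁻⁵ mol.
Product: Φ × n_abs = 0.890 × 4.148×10⁻⁵ = 3.692×10⁻⁵ mol.
As a count: 3.692×10⁻⁵ × 6.022×10²³ = 2.2×10¹⁹.

2.2×10¹⁹ atoms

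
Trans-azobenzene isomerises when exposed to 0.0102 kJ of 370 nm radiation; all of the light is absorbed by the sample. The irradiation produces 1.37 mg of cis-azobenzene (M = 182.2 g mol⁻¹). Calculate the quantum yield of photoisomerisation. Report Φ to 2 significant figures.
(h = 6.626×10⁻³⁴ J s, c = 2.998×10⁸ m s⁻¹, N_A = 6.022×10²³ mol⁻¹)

Product: 1.37 mg / 182.2 g mol⁻¹ = 7.519×10⁻⁶ mol.
Photon energy at 370 nm: hc/λ = (6.626×10⁻³⁴)(2.998×10⁸)/(370×10⁻⁹) = 5.369×10⁻¹⁹ J.
Incident energy: 0.0102 kJ = 10.2 J.
Photons incident: 10.2 / 5.369×10⁻¹⁹ = 1.900×10¹⁹, i.e. 1.900×10¹⁹/6.022×10²³ = 3.155×10⁻⁵ mol.
Φ = 7.519×10⁻⁶ mol / 3.155×10⁻⁵ mol photons = 0.24.

Φ = 0.24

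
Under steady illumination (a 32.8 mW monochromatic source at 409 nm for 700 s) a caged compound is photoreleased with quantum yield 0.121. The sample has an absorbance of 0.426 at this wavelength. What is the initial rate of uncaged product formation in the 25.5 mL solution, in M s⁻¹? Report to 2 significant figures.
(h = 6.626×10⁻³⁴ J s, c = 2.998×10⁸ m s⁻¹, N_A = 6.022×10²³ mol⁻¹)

Photon energy at 409 nm: hc/λ = (6.626×10⁻³⁴)(2.998×10⁸)/(409×10⁻⁹) = 4.857×10⁻¹⁹ J.
Energy delivered: (32.8 mW)(700 s) = 22.96 J.
Photons incident: 22.96 / 4.857×10⁻¹⁹ = 4.727×10¹⁹, i.e. 4.727×10¹⁹/6.022×10²³ = 7.850×10⁻⁵ mol.
Fraction absorbed: 1 − 10^(−0.426) = 0.6250.
Photons absorbed: 0.6250 × 7.850×10⁻⁵ = 4.906×10⁻⁵ mol.
Product formed: 0.121 × 4.906×10⁻⁵ = 5.936×10⁻⁶ mol.
Rate: 5.936×10⁻⁶ mol / (700 s × 0.0255 L) = 3.3×10⁻⁷ M s⁻¹.

3.3×10⁻⁷ M s⁻¹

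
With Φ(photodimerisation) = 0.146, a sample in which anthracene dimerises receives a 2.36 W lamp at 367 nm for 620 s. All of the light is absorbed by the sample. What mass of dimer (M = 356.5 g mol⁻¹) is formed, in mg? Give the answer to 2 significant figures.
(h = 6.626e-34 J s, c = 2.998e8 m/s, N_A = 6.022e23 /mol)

Photon energy at 367 nm: hc/λ = (6.626e-34)(2.998e8)/(367e-9) = 5.413e-19 J.
Energy delivered: (2.36 W)(620 s) = 1463 J.
Photons incident: 1463 / 5.413e-19 = 2.703e21, i.e. 2.703e21/6.022e23 = 0.004489 mol.
Product: Φ × n_abs = 0.146 × 0.004489 = 6.554e-4 mol.
Mass: 6.554e-4 × 356.5 = 0.2337 g = 230 mg.

230 mg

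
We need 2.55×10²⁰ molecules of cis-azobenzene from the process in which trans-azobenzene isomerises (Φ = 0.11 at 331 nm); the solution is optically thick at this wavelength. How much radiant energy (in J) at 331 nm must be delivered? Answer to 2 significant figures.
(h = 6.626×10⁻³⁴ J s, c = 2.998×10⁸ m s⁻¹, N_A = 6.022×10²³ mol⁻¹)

1400 J

Product: 2.55×10²⁰ / 6.022×10²³ = 4.234×10⁻⁴ mol.
Photons that must be absorbed: 4.234×10⁻⁴ / 0.11 = 0.003849 mol.
Photon energy: hc/λ = 6.001×10⁻¹⁹ J; per mole, 3.614×10⁵ J mol⁻¹.
Energy required: 0.003849 × 3.614×10⁵ = 1400 J.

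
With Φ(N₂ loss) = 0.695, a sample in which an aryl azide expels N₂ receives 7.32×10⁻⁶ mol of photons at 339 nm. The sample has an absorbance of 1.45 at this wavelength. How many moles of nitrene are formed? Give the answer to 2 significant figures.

Fraction absorbed: 1 − 10^(−1.45) = 0.9645.
Photons absorbed: 0.9645 × 7.32×10⁻⁶ = 7.060×10⁻⁶ mol.
Product: Φ × n_abs = 0.695 × 7.060×10⁻⁶ = 4.907×10⁻⁶ mol.

4.9×10⁻⁶ mol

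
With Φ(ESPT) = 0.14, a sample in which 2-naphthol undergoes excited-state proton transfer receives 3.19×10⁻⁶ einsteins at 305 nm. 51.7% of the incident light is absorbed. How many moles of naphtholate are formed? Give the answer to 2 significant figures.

Photons absorbed: 0.517 × 3.19×10⁻⁶ = 1.649×10⁻⁶ mol.
Product: Φ × n_abs = 0.14 × 1.649×10⁻⁶ = 2.309×10⁻⁷ mol.

2.3×10⁻⁷ mol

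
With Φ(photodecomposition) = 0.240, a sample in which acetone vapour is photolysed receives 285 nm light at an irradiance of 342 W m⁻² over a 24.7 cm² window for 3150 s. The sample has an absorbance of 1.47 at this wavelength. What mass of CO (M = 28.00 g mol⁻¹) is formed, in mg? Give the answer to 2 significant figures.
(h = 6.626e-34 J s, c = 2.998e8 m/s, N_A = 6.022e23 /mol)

41 mg

Photon energy at 285 nm: hc/λ = (6.626e-34)(2.998e8)/(285e-9) = 6.970e-19 J.
Energy delivered: (342 W m⁻²)(24.7e-4 m²)(3150 s) = 2661 J.
Photons incident: 2661 / 6.970e-19 = 3.818e21, i.e. 3.818e21/6.022e23 = 0.006340 mol.
Fraction absorbed: 1 − 10^(−1.47) = 0.9661.
Photons absorbed: 0.9661 × 0.006340 = 0.006125 mol.
Product: Φ × n_abs = 0.240 × 0.006125 = 0.001470 mol.
Mass: 0.001470 × 28.00 = 0.04116 g = 41 mg.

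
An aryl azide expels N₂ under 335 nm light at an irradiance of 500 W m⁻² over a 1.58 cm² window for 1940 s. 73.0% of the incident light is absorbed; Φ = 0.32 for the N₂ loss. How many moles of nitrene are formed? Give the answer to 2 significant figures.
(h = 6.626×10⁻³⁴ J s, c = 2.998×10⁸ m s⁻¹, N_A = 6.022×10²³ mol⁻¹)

1.0×10⁻⁴ mol

Photon energy at 335 nm: hc/λ = (6.626×10⁻³⁴)(2.998×10⁸)/(335×10⁻⁹) = 5.930×10⁻¹⁹ J.
Energy delivered: (500 W m⁻²)(1.58×10⁻⁴ m²)(1940 s) = 153.3 J.
Photons incident: 153.3 / 5.930×10⁻¹⁹ = 2.585×10²⁰, i.e. 2.585×10²⁰/6.022×10²³ = 4.293×10⁻⁴ mol.
Photons absorbed: 0.730 × 4.293×10⁻⁴ = 3.134×10⁻⁴ mol.
Product: Φ × n_abs = 0.32 × 3.134×10⁻⁴ = 1.003×10⁻⁴ mol.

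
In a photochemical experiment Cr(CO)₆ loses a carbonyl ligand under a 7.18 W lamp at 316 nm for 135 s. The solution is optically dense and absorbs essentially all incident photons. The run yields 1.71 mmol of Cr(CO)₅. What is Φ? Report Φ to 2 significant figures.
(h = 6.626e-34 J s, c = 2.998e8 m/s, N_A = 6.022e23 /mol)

Product: 1.71 mmol = 0.00171 mol.
Photon energy at 316 nm: hc/λ = (6.626e-34)(2.998e8)/(316e-9) = 6.286e-19 J.
Energy delivered: (7.18 W)(135 s) = 969.3 J.
Photons incident: 969.3 / 6.286e-19 = 1.542e21, i.e. 1.542e21/6.022e23 = 0.002561 mol.
Φ = 0.00171 mol / 0.002561 mol photons = 0.67.

Φ = 0.67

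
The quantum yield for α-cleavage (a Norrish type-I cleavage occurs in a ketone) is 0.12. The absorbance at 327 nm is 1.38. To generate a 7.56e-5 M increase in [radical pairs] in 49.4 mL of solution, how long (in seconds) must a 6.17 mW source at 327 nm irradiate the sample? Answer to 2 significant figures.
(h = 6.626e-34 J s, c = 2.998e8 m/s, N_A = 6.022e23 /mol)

Product: (7.56e-5 M)(0.0494 L) = 3.735e-6 mol.
Photons that must be absorbed: 3.735e-6 / 0.12 = 3.113e-5 mol.
Fraction absorbed: 1 − 10^(−1.38) = 0.9583.
Incident photons needed: 3.113e-5 / 0.9583 = 3.248e-5 mol.
Photon energy: hc/λ = 6.075e-19 J; per mole, 3.658e5 J mol⁻¹.
Energy required: 3.248e-5 × 3.658e5 = 11.88 J.
Time: 11.88 J / 0.00617 W = 1900 s.

t ≈ 1900 s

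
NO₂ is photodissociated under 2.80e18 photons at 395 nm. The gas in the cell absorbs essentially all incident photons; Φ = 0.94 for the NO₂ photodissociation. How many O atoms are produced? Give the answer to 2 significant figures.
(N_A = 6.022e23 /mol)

2.6e18 atoms

Moles of photons: 2.80e18 / 6.022e23 = 4.650e-6 mol.
Product: Φ × n_abs = 0.94 × 4.650e-6 = 4.371e-6 mol.
As a count: 4.371e-6 × 6.022e23 = 2.6e18.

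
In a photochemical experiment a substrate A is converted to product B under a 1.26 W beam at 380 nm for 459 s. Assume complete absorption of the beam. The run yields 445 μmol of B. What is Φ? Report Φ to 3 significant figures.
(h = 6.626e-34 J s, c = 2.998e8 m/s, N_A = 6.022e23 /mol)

Φ = 0.242

Product: 445 μmol = 4.45e-4 mol.
Photon energy at 380 nm: hc/λ = (6.626e-34)(2.998e8)/(380e-9) = 5.228e-19 J.
Energy delivered: (1.26 W)(459 s) = 578.3 J.
Photons incident: 578.3 / 5.228e-19 = 1.106e21, i.e. 1.106e21/6.022e23 = 0.001837 mol.
Φ = 4.45e-4 mol / 0.001837 mol photons = 0.242.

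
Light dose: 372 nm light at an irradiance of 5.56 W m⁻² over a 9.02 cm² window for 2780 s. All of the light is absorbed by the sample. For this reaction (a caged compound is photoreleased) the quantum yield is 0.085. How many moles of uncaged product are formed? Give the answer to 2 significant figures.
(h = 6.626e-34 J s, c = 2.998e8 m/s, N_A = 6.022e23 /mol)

Photon energy at 372 nm: hc/λ = (6.626e-34)(2.998e8)/(372e-9) = 5.340e-19 J.
Energy delivered: (5.56 W m⁻²)(9.02e-4 m²)(2780 s) = 13.94 J.
Photons incident: 13.94 / 5.340e-19 = 2.610e19, i.e. 2.610e19/6.022e23 = 4.334e-5 mol.
Product: Φ × n_abs = 0.085 × 4.334e-5 = 3.684e-6 mol.

3.7e-6 mol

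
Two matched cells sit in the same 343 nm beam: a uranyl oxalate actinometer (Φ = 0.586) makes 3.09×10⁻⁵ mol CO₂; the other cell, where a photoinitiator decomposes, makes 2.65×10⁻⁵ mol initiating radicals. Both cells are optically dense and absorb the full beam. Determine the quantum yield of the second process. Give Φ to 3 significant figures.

Photons absorbed by the actinometer: 3.09×10⁻⁵ / 0.586 = 5.273×10⁻⁵ mol.
Φ(unknown) = 2.65×10⁻⁵ / 5.273×10⁻⁵ = 0.503.

Φ = 0.503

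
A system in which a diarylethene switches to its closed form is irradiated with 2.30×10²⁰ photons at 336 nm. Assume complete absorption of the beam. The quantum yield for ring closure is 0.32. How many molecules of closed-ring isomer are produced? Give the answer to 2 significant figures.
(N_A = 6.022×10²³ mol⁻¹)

Moles of photons: 2.30×10²⁰ / 6.022×10²³ = 3.819×10⁻⁴ mol.
Product: Φ × n_abs = 0.32 × 3.819×10⁻⁴ = 1.222×10⁻⁴ mol.
As a count: 1.222×10⁻⁴ × 6.022×10²³ = 7.4×10¹⁹.

7.4×10¹⁹ molecules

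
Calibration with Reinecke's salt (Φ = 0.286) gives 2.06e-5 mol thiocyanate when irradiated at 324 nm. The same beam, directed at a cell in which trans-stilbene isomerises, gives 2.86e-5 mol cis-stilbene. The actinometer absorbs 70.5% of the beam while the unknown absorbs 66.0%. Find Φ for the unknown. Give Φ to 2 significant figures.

Φ = 0.42

Photons absorbed by the actinometer: 2.06e-5 / 0.286 = 7.203e-5 mol.
Incident flux: 7.203e-5 / 0.705 = 1.022e-4 einstein.
Absorbed by unknown: 0.660 × 1.022e-4 = 6.745e-5 mol.
Φ(unknown) = 2.86e-5 / 6.745e-5 = 0.42.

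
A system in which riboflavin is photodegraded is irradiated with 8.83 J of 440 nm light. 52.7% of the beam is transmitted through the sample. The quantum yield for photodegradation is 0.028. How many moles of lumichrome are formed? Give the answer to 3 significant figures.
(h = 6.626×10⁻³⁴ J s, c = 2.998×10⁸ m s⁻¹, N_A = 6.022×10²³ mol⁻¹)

Photon energy at 440 nm: hc/λ = (6.626×10⁻³⁴)(2.998×10⁸)/(440×10⁻⁹) = 4.515×10⁻¹⁹ J.
Photons incident: 8.83 / 4.515×10⁻¹⁹ = 1.956×10¹⁹, i.e. 1.956×10¹⁹/6.022×10²³ = 3.248×10⁻⁵ mol.
Fraction absorbed: 1 − 52.7/100 = 0.4730.
Photons absorbed: 0.4730 × 3.248×10⁻⁵ = 1.536×10⁻⁵ mol.
Product: Φ × n_abs = 0.028 × 1.536×10⁻⁵ = 4.301×10⁻⁷ mol.

4.30×10⁻⁷ mol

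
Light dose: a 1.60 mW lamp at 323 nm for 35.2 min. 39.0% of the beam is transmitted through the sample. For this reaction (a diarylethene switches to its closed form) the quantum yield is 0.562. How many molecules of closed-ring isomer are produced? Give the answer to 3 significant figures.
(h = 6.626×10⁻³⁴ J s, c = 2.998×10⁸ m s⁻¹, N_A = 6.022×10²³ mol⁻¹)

1.88×10¹⁸ molecules

Photon energy at 323 nm: hc/λ = (6.626×10⁻³⁴)(2.998×10⁸)/(323×10⁻⁹) = 6.150×10⁻¹⁹ J.
Energy delivered: (1.60 mW)(2112 s) = 3.379 J.
Photons incident: 3.379 / 6.150×10⁻¹⁹ = 5.494×10¹⁸, i.e. 5.494×10¹⁸/6.022×10²³ = 9.123×10⁻⁶ mol.
Fraction absorbed: 1 − 39.0/100 = 0.6100.
Photons absorbed: 0.6100 × 9.123×10⁻⁶ = 5.565×10⁻⁶ mol.
Product: Φ × n_abs = 0.562 × 5.565×10⁻⁶ = 3.128×10⁻⁶ mol.
As a count: 3.128×10⁻⁶ × 6.022×10²³ = 1.88×10¹⁸.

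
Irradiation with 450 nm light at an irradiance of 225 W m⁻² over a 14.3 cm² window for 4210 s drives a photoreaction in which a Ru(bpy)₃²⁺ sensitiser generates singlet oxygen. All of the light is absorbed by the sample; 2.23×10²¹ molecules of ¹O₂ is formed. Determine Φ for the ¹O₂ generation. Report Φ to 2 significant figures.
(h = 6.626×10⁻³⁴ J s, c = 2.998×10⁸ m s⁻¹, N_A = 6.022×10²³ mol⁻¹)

Product: 2.23×10²¹ / 6.022×10²³ = 0.003703 mol.
Photon energy at 450 nm: hc/λ = (6.626×10⁻³⁴)(2.998×10⁸)/(450×10⁻⁹) = 4.414×10⁻¹⁹ J.
Energy delivered: (225 W m⁻²)(14.3×10⁻⁴ m²)(4210 s) = 1355 J.
Photons incident: 1355 / 4.414×10⁻¹⁹ = 3.070×10²¹, i.e. 3.070×10²¹/6.022×10²³ = 0.005098 mol.
Φ = 0.003703 mol / 0.005098 mol photons = 0.73.

Φ = 0.73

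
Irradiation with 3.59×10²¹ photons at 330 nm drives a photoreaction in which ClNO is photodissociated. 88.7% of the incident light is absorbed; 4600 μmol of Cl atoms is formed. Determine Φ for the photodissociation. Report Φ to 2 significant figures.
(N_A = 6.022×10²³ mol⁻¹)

Φ = 0.87

Product: 4600 μmol = 0.00460 mol.
Moles of photons: 3.59×10²¹ / 6.022×10²³ = 0.005961 mol.
Photons absorbed: 0.887 × 0.005961 = 0.005287 mol.
Φ = 0.00460 mol / 0.005287 mol photons = 0.87.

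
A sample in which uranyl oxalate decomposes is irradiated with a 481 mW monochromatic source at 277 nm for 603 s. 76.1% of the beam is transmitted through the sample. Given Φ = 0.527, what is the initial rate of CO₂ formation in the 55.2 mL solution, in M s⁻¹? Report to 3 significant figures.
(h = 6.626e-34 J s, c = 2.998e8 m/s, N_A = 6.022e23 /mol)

Photon energy at 277 nm: hc/λ = (6.626e-34)(2.998e8)/(277e-9) = 7.171e-19 J.
Energy delivered: (481 mW)(603 s) = 290.0 J.
Photons incident: 290.0 / 7.171e-19 = 4.044e20, i.e. 4.044e20/6.022e23 = 6.715e-4 mol.
Fraction absorbed: 1 − 76.1/100 = 0.2390.
Photons absorbed: 0.2390 × 6.715e-4 = 1.605e-4 mol.
Product formed: 0.527 × 1.605e-4 = 8.458e-5 mol.
Rate: 8.458e-5 mol / (603 s × 0.0552 L) = 2.54e-6 M s⁻¹.

2.54e-6 M s⁻¹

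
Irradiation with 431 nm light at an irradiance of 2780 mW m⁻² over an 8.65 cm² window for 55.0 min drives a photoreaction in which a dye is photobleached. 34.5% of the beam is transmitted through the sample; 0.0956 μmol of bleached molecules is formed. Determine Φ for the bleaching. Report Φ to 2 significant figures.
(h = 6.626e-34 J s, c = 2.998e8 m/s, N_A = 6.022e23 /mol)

Φ = 0.0051

Product: 0.0956 μmol = 9.56e-8 mol.
Photon energy at 431 nm: hc/λ = (6.626e-34)(2.998e8)/(431e-9) = 4.609e-19 J.
Energy delivered: (2780 mW m⁻²)(8.65e-4 m²)(3300 s) = 7.936 J.
Photons incident: 7.936 / 4.609e-19 = 1.722e19, i.e. 1.722e19/6.022e23 = 2.860e-5 mol.
Fraction absorbed: 1 − 34.5/100 = 0.6550.
Photons absorbed: 0.6550 × 2.860e-5 = 1.873e-5 mol.
Φ = 9.56e-8 mol / 1.873e-5 mol photons = 0.0051.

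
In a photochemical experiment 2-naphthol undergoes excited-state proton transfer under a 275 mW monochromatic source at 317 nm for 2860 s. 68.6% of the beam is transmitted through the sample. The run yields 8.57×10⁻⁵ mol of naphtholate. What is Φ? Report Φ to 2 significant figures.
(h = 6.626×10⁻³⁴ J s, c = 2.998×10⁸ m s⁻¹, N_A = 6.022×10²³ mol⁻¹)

Photon energy at 317 nm: hc/λ = (6.626×10⁻³⁴)(2.998×10⁸)/(317×10⁻⁹) = 6.266×10⁻¹⁹ J.
Energy delivered: (275 mW)(2860 s) = 786.5 J.
Photons incident: 786.5 / 6.266×10⁻¹⁹ = 1.255×10²¹, i.e. 1.255×10²¹/6.022×10²³ = 0.002084 mol.
Fraction absorbed: 1 − 68.6/100 = 0.3140.
Photons absorbed: 0.3140 × 0.002084 = 6.544×10⁻⁴ mol.
Φ = 8.57×10⁻⁵ mol / 6.544×10⁻⁴ mol photons = 0.13.

Φ = 0.13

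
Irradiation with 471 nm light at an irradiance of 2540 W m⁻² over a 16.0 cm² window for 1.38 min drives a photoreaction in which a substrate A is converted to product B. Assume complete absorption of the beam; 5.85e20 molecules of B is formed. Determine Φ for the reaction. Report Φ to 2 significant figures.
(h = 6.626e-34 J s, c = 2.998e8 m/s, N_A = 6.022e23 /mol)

Φ = 0.73

Product: 5.85e20 / 6.022e23 = 9.714e-4 mol.
Photon energy at 471 nm: hc/λ = (6.626e-34)(2.998e8)/(471e-9) = 4.218e-19 J.
Energy delivered: (2540 W m⁻²)(16.0e-4 m²)(82.8 s) = 336.5 J.
Photons incident: 336.5 / 4.218e-19 = 7.978e20, i.e. 7.978e20/6.022e23 = 0.001325 mol.
Φ = 9.714e-4 mol / 0.001325 mol photons = 0.73.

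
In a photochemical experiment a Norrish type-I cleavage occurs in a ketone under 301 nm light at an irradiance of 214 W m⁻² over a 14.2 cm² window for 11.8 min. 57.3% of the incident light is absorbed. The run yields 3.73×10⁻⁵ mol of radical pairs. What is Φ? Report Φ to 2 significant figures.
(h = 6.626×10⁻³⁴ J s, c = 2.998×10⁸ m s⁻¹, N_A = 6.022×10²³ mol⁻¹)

Φ = 0.12

Photon energy at 301 nm: hc/λ = (6.626×10⁻³⁴)(2.998×10⁸)/(301×10⁻⁹) = 6.600×10⁻¹⁹ J.
Energy delivered: (214 W m⁻²)(14.2×10⁻⁴ m²)(708 s) = 215.1 J.
Photons incident: 215.1 / 6.600×10⁻¹⁹ = 3.259×10²⁰, i.e. 3.259×10²⁰/6.022×10²³ = 5.412×10⁻⁴ mol.
Photons absorbed: 0.573 × 5.412×10⁻⁴ = 3.101×10⁻⁴ mol.
Φ = 3.73×10⁻⁵ mol / 3.101×10⁻⁴ mol photons = 0.12.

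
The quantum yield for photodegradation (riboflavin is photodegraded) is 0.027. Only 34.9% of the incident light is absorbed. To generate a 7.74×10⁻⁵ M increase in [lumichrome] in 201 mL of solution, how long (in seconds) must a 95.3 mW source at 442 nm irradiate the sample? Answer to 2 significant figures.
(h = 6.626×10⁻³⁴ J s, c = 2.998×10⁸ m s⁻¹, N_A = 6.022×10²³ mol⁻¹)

t ≈ 4700 s

Product: (7.74×10⁻⁵ M)(0.201 L) = 1.556×10⁻⁵ mol.
Photons that must be absorbed: 1.556×10⁻⁵ / 0.027 = 5.763×10⁻⁴ mol.
Incident photons needed: 5.763×10⁻⁴ / 0.349 = 0.001651 mol.
Photon energy: hc/λ = 4.494×10⁻¹⁹ J; per mole, 2.706×10⁵ J mol⁻¹.
Energy required: 0.001651 × 2.706×10⁵ = 446.8 J.
Time: 446.8 J / 0.0953 W = 4700 s.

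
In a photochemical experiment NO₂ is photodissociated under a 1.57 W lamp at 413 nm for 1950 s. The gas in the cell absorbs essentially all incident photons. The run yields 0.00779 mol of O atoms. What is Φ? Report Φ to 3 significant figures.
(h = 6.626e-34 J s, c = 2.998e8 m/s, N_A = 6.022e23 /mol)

Photon energy at 413 nm: hc/λ = (6.626e-34)(2.998e8)/(413e-9) = 4.810e-19 J.
Energy delivered: (1.57 W)(1950 s) = 3062 J.
Photons incident: 3062 / 4.810e-19 = 6.366e21, i.e. 6.366e21/6.022e23 = 0.01057 mol.
Φ = 0.00779 mol / 0.01057 mol photons = 0.737.

Φ = 0.737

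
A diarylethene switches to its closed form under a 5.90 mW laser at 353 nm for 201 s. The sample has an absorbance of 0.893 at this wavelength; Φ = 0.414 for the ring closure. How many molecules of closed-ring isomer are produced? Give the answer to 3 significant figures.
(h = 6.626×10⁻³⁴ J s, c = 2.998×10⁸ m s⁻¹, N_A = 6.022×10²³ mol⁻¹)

Photon energy at 353 nm: hc/λ = (6.626×10⁻³⁴)(2.998×10⁸)/(353×10⁻⁹) = 5.627×10⁻¹⁹ J.
Energy delivered: (5.90 mW)(201 s) = 1.186 J.
Photons incident: 1.186 / 5.627×10⁻¹⁹ = 2.108×10¹⁸, i.e. 2.108×10¹⁸/6.022×10²³ = 3.500×10⁻⁶ mol.
Fraction absorbed: 1 − 10^(−0.893) = 0.8721.
Photons absorbed: 0.8721 × 3.500×10⁻⁶ = 3.052×10⁻⁶ mol.
Product: Φ × n_abs = 0.414 × 3.052×10⁻⁶ = 1.264×10⁻⁶ mol.
As a count: 1.264×10⁻⁶ × 6.022×10²³ = 7.61×10¹⁷.

7.61×10¹⁷ molecules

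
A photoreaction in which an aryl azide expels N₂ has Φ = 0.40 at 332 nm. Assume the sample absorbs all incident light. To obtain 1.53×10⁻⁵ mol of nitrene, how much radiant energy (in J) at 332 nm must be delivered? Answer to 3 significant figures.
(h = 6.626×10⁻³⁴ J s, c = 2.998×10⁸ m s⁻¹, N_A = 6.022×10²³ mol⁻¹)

Photons that must be absorbed: 1.53×10⁻⁵ / 0.40 = 3.825×10⁻⁵ mol.
Photon energy: hc/λ = 5.983×10⁻¹⁹ J; per mole, 3.603×10⁵ J mol⁻¹.
Energy required: 3.825×10⁻⁵ × 3.603×10⁵ = 13.8 J.

13.8 J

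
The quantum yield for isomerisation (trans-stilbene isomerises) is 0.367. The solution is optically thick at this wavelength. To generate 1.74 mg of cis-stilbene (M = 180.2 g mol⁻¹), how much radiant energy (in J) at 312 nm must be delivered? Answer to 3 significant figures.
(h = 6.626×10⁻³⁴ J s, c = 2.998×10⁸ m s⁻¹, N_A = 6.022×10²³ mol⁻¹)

10.1 J

Product: 1.74 mg / 180.2 g mol⁻¹ = 9.656×10⁻⁶ mol.
Photons that must be absorbed: 9.656×10⁻⁶ / 0.367 = 2.631×10⁻⁵ mol.
Photon energy: hc/λ = 6.367×10⁻¹⁹ J; per mole, 3.834×10⁵ J mol⁻¹.
Energy required: 2.631×10⁻⁵ × 3.834×10⁵ = 10.1 J.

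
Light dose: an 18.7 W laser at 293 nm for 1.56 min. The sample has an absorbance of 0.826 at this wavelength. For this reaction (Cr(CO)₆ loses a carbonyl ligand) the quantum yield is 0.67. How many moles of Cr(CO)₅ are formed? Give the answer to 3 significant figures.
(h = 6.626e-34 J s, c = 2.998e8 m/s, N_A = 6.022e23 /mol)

Photon energy at 293 nm: hc/λ = (6.626e-34)(2.998e8)/(293e-9) = 6.780e-19 J.
Energy delivered: (18.7 W)(93.6 s) = 1750 J.
Photons incident: 1750 / 6.780e-19 = 2.581e21, i.e. 2.581e21/6.022e23 = 0.004286 mol.
Fraction absorbed: 1 − 10^(−0.826) = 0.8507.
Photons absorbed: 0.8507 × 0.004286 = 0.003646 mol.
Product: Φ × n_abs = 0.67 × 0.003646 = 0.002443 mol.

0.00244 mol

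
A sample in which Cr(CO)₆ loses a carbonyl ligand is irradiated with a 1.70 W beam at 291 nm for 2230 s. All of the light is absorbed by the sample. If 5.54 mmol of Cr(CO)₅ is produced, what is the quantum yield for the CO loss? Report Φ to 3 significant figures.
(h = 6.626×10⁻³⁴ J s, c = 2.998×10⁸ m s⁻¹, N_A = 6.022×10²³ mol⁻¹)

Φ = 0.601

Product: 5.54 mmol = 0.00554 mol.
Photon energy at 291 nm: hc/λ = (6.626×10⁻³⁴)(2.998×10⁸)/(291×10⁻⁹) = 6.826×10⁻¹⁹ J.
Energy delivered: (1.70 W)(2230 s) = 3791 J.
Photons incident: 3791 / 6.826×10⁻¹⁹ = 5.554×10²¹, i.e. 5.554×10²¹/6.022×10²³ = 0.009223 mol.
Φ = 0.00554 mol / 0.009223 mol photons = 0.601.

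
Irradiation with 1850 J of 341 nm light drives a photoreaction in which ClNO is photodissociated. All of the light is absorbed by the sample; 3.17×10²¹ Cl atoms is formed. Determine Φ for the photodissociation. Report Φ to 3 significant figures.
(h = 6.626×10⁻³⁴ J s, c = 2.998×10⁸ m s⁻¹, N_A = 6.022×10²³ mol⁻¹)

Product: 3.17×10²¹ / 6.022×10²³ = 0.005264 mol.
Photon energy at 341 nm: hc/λ = (6.626×10⁻³⁴)(2.998×10⁸)/(341×10⁻⁹) = 5.825×10⁻¹⁹ J.
Photons incident: 1850 / 5.825×10⁻¹⁹ = 3.176×10²¹, i.e. 3.176×10²¹/6.022×10²³ = 0.005274 mol.
Φ = 0.005264 mol / 0.005274 mol photons = 0.998.

Φ = 0.998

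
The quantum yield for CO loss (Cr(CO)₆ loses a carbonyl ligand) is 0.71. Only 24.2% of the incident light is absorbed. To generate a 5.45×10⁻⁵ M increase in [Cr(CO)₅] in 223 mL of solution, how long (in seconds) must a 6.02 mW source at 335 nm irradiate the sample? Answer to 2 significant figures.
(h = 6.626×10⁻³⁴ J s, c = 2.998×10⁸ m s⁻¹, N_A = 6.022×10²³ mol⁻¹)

t ≈ 4200 s

Product: (5.45×10⁻⁵ M)(0.223 L) = 1.215×10⁻⁵ mol.
Photons that must be absorbed: 1.215×10⁻⁵ / 0.71 = 1.711×10⁻⁵ mol.
Incident photons needed: 1.711×10⁻⁵ / 0.242 = 7.070×10⁻⁵ mol.
Photon energy: hc/λ = 5.930×10⁻¹⁹ J; per mole, 3.571×10⁵ J mol⁻¹.
Energy required: 7.070×10⁻⁵ × 3.571×10⁵ = 25.25 J.
Time: 25.25 J / 0.00602 W = 4200 s.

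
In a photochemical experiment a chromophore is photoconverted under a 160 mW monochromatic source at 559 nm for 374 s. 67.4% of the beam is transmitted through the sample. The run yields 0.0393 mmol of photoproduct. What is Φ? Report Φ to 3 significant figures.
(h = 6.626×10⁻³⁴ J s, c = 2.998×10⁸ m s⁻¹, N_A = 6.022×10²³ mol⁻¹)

Φ = 0.431

Product: 0.0393 mmol = 3.93×10⁻⁵ mol.
Photon energy at 559 nm: hc/λ = (6.626×10⁻³⁴)(2.998×10⁸)/(559×10⁻⁹) = 3.554×10⁻¹⁹ J.
Energy delivered: (160 mW)(374 s) = 59.84 J.
Photons incident: 59.84 / 3.554×10⁻¹⁹ = 1.684×10²⁰, i.e. 1.684×10²⁰/6.022×10²³ = 2.796×10⁻⁴ mol.
Fraction absorbed: 1 − 67.4/100 = 0.3260.
Photons absorbed: 0.3260 × 2.796×10⁻⁴ = 9.115×10⁻⁵ mol.
Φ = 3.93×10⁻⁵ mol / 9.115×10⁻⁵ mol photons = 0.431.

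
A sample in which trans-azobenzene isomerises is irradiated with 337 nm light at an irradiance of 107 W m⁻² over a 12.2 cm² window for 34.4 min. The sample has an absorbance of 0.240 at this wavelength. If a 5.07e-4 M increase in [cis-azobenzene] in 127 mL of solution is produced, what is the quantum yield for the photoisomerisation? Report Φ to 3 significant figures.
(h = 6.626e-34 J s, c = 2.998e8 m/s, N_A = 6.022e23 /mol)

Φ = 0.200

Product: (5.07e-4 M)(0.127 L) = 6.439e-5 mol.
Photon energy at 337 nm: hc/λ = (6.626e-34)(2.998e8)/(337e-9) = 5.895e-19 J.
Energy delivered: (107 W m⁻²)(12.2e-4 m²)(2064 s) = 269.4 J.
Photons incident: 269.4 / 5.895e-19 = 4.570e20, i.e. 4.570e20/6.022e23 = 7.589e-4 mol.
Fraction absorbed: 1 − 10^(−0.240) = 0.4246.
Photons absorbed: 0.4246 × 7.589e-4 = 3.222e-4 mol.
Φ = 6.439e-5 mol / 3.222e-4 mol photons = 0.200.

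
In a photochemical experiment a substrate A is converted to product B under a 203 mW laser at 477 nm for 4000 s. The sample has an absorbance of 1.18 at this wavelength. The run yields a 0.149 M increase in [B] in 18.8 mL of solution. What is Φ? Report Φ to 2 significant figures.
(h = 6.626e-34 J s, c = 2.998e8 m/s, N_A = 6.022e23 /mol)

Product: (0.149 M)(0.0188 L) = 0.002801 mol.
Photon energy at 477 nm: hc/λ = (6.626e-34)(2.998e8)/(477e-9) = 4.165e-19 J.
Energy delivered: (203 mW)(4000 s) = 812.0 J.
Photons incident: 812.0 / 4.165e-19 = 1.950e21, i.e. 1.950e21/6.022e23 = 0.003238 mol.
Fraction absorbed: 1 − 10^(−1.18) = 0.9339.
Photons absorbed: 0.9339 × 0.003238 = 0.003024 mol.
Φ = 0.002801 mol / 0.003024 mol photons = 0.93.

Φ = 0.93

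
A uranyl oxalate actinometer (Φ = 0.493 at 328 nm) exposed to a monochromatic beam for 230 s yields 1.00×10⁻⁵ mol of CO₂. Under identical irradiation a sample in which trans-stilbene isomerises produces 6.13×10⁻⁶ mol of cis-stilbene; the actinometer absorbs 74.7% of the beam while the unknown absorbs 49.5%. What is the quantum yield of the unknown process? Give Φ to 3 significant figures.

Photons absorbed by the actinometer: 1.00×10⁻⁵ / 0.493 = 2.028×10⁻⁵ mol.
Incident flux: 2.028×10⁻⁵ / 0.747 = 2.715×10⁻⁵ einstein.
Absorbed by unknown: 0.495 × 2.715×10⁻⁵ = 1.344×10⁻⁵ mol.
Φ(unknown) = 6.13×10⁻⁶ / 1.344×10⁻⁵ = 0.456.

Φ = 0.456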